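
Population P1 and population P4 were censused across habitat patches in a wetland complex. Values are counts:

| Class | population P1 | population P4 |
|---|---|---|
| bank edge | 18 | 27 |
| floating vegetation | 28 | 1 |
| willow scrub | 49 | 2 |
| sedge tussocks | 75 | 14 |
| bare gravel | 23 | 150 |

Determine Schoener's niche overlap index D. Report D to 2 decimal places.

0.30

Proportions for population P1 (n=193): 18/193=0.0933, 28/193=0.1451, 49/193=0.2539, 75/193=0.3886, 23/193=0.1192
Proportions for population P4 (n=194): 27/194=0.1392, 1/194=0.0052, 2/194=0.0103, 14/194=0.0722, 150/194=0.7732
Σ|p₁ᵢ − p₂ᵢ| = 0.0459 + 0.1399 + 0.2436 + 0.3164 + 0.6540 = 1.3998
D = 1 − ½ × 1.3998 = 1 − 0.69990 = 0.30010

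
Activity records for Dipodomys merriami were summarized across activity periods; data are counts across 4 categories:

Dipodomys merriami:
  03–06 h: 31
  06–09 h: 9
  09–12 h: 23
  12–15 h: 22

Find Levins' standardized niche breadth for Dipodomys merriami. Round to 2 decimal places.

0.84

Proportions for Dipodomys merriami (n=85): 31/85=0.3647, 9/85=0.1059, 23/85=0.2706, 22/85=0.2588
Σpᵢ² = 0.3647² + 0.1059² + 0.2706² + 0.2588² = 0.133006 + 0.011215 + 0.073224 + 0.066977 = 0.284422
B = 1 / 0.284422 = 3.5159
Bₛ = (B − 1)/(n − 1) = (3.5159 − 1)/(4 − 1) = 2.5159/3 = 0.8386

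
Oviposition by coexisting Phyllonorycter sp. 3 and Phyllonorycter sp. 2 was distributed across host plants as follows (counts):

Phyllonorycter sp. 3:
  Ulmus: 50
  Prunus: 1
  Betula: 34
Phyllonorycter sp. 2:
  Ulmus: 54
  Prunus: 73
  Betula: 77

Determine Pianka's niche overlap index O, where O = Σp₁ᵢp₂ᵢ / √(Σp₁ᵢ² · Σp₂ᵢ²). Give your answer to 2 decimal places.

0.75

Proportions for Phyllonorycter sp. 3 (n=85): 50/85=0.5882, 1/85=0.0118, 34/85=0.4000
Proportions for Phyllonorycter sp. 2 (n=204): 54/204=0.2647, 73/204=0.3578, 77/204=0.3775
Σ p₁ᵢp₂ᵢ = 0.155697 + 0.004222 + 0.151000 = 0.310919
Σp_1ᵢ² = 0.5882² + 0.0118² + 0.4000² = 0.345979 + 0.000139 + 0.160000 = 0.506118
Σp_2ᵢ² = 0.2647² + 0.3578² + 0.3775² = 0.070066 + 0.128021 + 0.142506 = 0.340593
O = 0.310919 / √(0.506118 × 0.340593) = 0.310919 / 0.4151870 = 0.7489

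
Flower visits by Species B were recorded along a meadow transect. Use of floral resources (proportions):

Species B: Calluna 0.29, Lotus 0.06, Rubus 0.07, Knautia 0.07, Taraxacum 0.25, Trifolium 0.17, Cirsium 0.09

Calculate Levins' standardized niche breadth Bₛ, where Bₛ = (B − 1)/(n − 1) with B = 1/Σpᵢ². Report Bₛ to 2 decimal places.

0.68

Σpᵢ² = 0.29² + 0.06² + 0.07² + 0.07² + 0.25² + 0.17² + 0.09² = 0.0841 + 0.0036 + 0.0049 + 0.0049 + 0.0625 + 0.0289 + 0.0081 = 0.1970
B = 1 / 0.1970 = 5.0761
Bₛ = (B − 1)/(n − 1) = (5.0761 − 1)/(7 − 1) = 4.0761/6 = 0.6794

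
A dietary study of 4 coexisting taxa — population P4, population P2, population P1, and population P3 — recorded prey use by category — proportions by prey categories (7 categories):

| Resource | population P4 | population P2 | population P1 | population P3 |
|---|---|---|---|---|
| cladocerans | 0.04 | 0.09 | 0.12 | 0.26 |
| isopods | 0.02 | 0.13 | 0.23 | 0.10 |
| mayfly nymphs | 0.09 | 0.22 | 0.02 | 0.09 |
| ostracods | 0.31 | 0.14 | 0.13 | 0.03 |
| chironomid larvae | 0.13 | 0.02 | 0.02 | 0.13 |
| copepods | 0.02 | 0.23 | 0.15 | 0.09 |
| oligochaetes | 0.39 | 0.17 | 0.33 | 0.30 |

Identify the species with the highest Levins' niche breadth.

Σp_P4ᵢ² = 0.04² + 0.02² + 0.09² + 0.31² + 0.13² + 0.02² + 0.39² = 0.0016 + 0.0004 + 0.0081 + 0.0961 + 0.0169 + 0.0004 + 0.1521 = 0.2756
B_P4 = 1 / 0.2756 = 3.6284
Σp_P2ᵢ² = 0.09² + 0.13² + 0.22² + 0.14² + 0.02² + 0.23² + 0.17² = 0.0081 + 0.0169 + 0.0484 + 0.0196 + 0.0004 + 0.0529 + 0.0289 = 0.1752
B_P2 = 1 / 0.1752 = 5.7078
Σp_P1ᵢ² = 0.12² + 0.23² + 0.02² + 0.13² + 0.02² + 0.15² + 0.33² = 0.0144 + 0.0529 + 0.0004 + 0.0169 + 0.0004 + 0.0225 + 0.1089 = 0.2164
B_P1 = 1 / 0.2164 = 4.6211
Σp_P3ᵢ² = 0.26² + 0.10² + 0.09² + 0.03² + 0.13² + 0.09² + 0.30² = 0.0676 + 0.0100 + 0.0081 + 0.0009 + 0.0169 + 0.0081 + 0.0900 = 0.2016
B_P3 = 1 / 0.2016 = 4.9603
Highest B → broadest niche (most generalist): population P2 (B = 5.71).

population P2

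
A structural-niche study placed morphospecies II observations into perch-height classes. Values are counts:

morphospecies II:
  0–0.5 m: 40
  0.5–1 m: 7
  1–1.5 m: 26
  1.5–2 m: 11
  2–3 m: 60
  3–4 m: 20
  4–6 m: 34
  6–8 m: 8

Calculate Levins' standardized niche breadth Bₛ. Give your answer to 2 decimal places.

0.65

Proportions for morphospecies II (n=206): 40/206=0.1942, 7/206=0.0340, 26/206=0.1262, 11/206=0.0534, 60/206=0.2913, 20/206=0.0971, 34/206=0.1650, 8/206=0.0388
Σpᵢ² = 0.1942² + 0.0340² + 0.1262² + 0.0534² + 0.2913² + 0.0971² + 0.1650² + 0.0388² = 0.037714 + 0.001156 + 0.015926 + 0.002852 + 0.084856 + 0.009428 + 0.027225 + 0.001505 = 0.180662
B = 1 / 0.180662 = 5.5352
Bₛ = (B − 1)/(n − 1) = (5.5352 − 1)/(8 − 1) = 4.5352/7 = 0.6479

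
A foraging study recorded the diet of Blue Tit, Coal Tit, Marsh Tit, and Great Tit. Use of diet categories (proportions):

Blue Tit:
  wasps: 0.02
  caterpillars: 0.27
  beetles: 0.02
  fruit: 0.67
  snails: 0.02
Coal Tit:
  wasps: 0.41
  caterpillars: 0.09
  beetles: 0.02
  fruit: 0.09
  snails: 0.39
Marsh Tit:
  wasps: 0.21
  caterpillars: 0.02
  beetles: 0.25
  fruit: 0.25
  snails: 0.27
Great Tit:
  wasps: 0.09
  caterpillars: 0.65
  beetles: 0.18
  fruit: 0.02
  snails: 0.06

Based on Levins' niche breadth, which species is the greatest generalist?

Σp_Blueᵢ² = 0.02² + 0.27² + 0.02² + 0.67² + 0.02² = 0.0004 + 0.0729 + 0.0004 + 0.4489 + 0.0004 = 0.5230
B_Blue = 1 / 0.5230 = 1.9120
Σp_Coalᵢ² = 0.41² + 0.09² + 0.02² + 0.09² + 0.39² = 0.1681 + 0.0081 + 0.0004 + 0.0081 + 0.1521 = 0.3368
B_Coal = 1 / 0.3368 = 2.9691
Σp_Marsᵢ² = 0.21² + 0.02² + 0.25² + 0.25² + 0.27² = 0.0441 + 0.0004 + 0.0625 + 0.0625 + 0.0729 = 0.2424
B_Mars = 1 / 0.2424 = 4.1254
Σp_Greaᵢ² = 0.09² + 0.65² + 0.18² + 0.02² + 0.06² = 0.0081 + 0.4225 + 0.0324 + 0.0004 + 0.0036 = 0.4670
B_Grea = 1 / 0.4670 = 2.1413
Highest B → broadest niche (most generalist): Marsh Tit (B = 4.13).

Marsh Tit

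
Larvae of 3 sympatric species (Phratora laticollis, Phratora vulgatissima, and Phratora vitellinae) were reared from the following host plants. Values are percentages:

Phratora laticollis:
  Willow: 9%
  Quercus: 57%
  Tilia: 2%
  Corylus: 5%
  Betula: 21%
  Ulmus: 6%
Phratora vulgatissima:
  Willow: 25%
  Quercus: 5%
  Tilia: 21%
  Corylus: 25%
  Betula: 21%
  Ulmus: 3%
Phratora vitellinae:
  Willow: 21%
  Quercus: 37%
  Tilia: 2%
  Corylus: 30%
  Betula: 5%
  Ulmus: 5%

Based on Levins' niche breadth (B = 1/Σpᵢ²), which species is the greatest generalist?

Phratora vulgatissima

Convert percentages to proportions (divide by 100).
Σp_latiᵢ² = 0.09² + 0.57² + 0.02² + 0.05² + 0.21² + 0.06² = 0.0081 + 0.3249 + 0.0004 + 0.0025 + 0.0441 + 0.0036 = 0.3836
B_lati = 1 / 0.3836 = 2.6069
Σp_vulgᵢ² = 0.25² + 0.05² + 0.21² + 0.25² + 0.21² + 0.03² = 0.0625 + 0.0025 + 0.0441 + 0.0625 + 0.0441 + 0.0009 = 0.2166
B_vulg = 1 / 0.2166 = 4.6168
Σp_viteᵢ² = 0.21² + 0.37² + 0.02² + 0.30² + 0.05² + 0.05² = 0.0441 + 0.1369 + 0.0004 + 0.0900 + 0.0025 + 0.0025 = 0.2764
B_vite = 1 / 0.2764 = 3.6179
Highest B → broadest niche (most generalist): Phratora vulgatissima (B = 4.62).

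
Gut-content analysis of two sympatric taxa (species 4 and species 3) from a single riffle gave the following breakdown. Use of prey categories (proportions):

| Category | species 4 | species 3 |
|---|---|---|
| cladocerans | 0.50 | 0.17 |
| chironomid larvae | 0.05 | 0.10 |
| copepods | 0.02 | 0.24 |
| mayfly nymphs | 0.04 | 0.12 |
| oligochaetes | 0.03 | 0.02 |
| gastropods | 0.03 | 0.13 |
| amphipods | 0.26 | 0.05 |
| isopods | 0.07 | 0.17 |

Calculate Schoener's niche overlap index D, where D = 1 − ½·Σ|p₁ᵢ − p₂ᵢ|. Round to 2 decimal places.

Σ|p₁ᵢ − p₂ᵢ| = 0.33 + 0.05 + 0.22 + 0.08 + 0.01 + 0.10 + 0.21 + 0.10 = 1.10
D = 1 − ½ × 1.10 = 1 − 0.550 = 0.4500

0.45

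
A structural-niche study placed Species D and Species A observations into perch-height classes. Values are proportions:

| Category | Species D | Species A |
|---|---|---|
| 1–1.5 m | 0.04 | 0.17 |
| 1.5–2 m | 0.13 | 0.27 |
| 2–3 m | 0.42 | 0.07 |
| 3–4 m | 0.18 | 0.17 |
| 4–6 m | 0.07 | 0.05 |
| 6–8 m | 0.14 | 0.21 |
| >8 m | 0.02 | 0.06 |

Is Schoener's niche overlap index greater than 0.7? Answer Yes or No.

Σ|p₁ᵢ − p₂ᵢ| = 0.13 + 0.14 + 0.35 + 0.01 + 0.02 + 0.07 + 0.04 = 0.76
D = 1 − ½ × 0.76 = 1 − 0.380 = 0.6200
D = 0.6200 < 0.7 → No.

No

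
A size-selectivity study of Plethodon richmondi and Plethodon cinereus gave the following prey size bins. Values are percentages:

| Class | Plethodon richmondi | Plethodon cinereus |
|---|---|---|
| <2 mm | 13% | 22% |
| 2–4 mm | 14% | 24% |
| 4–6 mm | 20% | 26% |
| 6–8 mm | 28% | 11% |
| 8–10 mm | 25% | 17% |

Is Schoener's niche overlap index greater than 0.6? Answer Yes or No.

Yes

Convert percentages to proportions (divide by 100).
Σ|p₁ᵢ − p₂ᵢ| = 0.09 + 0.10 + 0.06 + 0.17 + 0.08 = 0.50
D = 1 − ½ × 0.50 = 1 − 0.250 = 0.7500
D = 0.7500 > 0.6 → Yes.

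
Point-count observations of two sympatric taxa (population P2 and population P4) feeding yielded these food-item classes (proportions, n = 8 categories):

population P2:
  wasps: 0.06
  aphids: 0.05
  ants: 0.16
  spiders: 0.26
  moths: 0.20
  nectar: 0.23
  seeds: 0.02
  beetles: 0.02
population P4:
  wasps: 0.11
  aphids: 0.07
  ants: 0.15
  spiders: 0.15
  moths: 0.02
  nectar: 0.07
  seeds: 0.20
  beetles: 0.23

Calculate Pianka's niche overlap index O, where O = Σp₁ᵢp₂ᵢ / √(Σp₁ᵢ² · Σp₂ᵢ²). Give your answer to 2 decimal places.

0.58

Σ p₁ᵢp₂ᵢ = 0.0066 + 0.0035 + 0.0240 + 0.0390 + 0.0040 + 0.0161 + 0.0040 + 0.0046 = 0.1018
Σp_1ᵢ² = 0.06² + 0.05² + 0.16² + 0.26² + 0.20² + 0.23² + 0.02² + 0.02² = 0.0036 + 0.0025 + 0.0256 + 0.0676 + 0.0400 + 0.0529 + 0.0004 + 0.0004 = 0.1930
Σp_2ᵢ² = 0.11² + 0.07² + 0.15² + 0.15² + 0.02² + 0.07² + 0.20² + 0.23² = 0.0121 + 0.0049 + 0.0225 + 0.0225 + 0.0004 + 0.0049 + 0.0400 + 0.0529 = 0.1602
O = 0.1018 / √(0.1930 × 0.1602) = 0.1018 / 0.17584 = 0.5789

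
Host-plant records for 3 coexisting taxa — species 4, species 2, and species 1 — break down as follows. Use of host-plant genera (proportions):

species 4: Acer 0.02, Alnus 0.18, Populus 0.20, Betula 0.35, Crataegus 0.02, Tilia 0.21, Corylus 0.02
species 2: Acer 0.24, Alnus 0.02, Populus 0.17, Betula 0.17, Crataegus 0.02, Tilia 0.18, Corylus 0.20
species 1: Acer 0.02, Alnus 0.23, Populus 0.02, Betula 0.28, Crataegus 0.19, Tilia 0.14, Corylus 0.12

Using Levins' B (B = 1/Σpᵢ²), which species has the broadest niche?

Σp_4ᵢ² = 0.02² + 0.18² + 0.20² + 0.35² + 0.02² + 0.21² + 0.02² = 0.0004 + 0.0324 + 0.0400 + 0.1225 + 0.0004 + 0.0441 + 0.0004 = 0.2402
B_4 = 1 / 0.2402 = 4.1632
Σp_2ᵢ² = 0.24² + 0.02² + 0.17² + 0.17² + 0.02² + 0.18² + 0.20² = 0.0576 + 0.0004 + 0.0289 + 0.0289 + 0.0004 + 0.0324 + 0.0400 = 0.1886
B_2 = 1 / 0.1886 = 5.3022
Σp_1ᵢ² = 0.02² + 0.23² + 0.02² + 0.28² + 0.19² + 0.14² + 0.12² = 0.0004 + 0.0529 + 0.0004 + 0.0784 + 0.0361 + 0.0196 + 0.0144 = 0.2022
B_1 = 1 / 0.2022 = 4.9456
Highest B → broadest niche (most generalist): species 2 (B = 5.30).

species 2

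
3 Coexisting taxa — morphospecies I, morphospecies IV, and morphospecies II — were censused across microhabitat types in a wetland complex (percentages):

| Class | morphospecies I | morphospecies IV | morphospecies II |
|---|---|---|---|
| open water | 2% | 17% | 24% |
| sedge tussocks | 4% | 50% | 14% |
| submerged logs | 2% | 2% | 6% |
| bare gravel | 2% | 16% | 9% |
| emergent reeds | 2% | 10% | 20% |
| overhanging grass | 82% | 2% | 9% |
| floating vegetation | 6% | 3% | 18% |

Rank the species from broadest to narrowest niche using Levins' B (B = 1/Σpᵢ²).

morphospecies II > morphospecies IV > morphospecies I

Convert percentages to proportions (divide by 100).
Σp_Iᵢ² = 0.02² + 0.04² + 0.02² + 0.02² + 0.02² + 0.82² + 0.06² = 0.0004 + 0.0016 + 0.0004 + 0.0004 + 0.0004 + 0.6724 + 0.0036 = 0.6792
B_I = 1 / 0.6792 = 1.4723
Σp_IVᵢ² = 0.17² + 0.50² + 0.02² + 0.16² + 0.10² + 0.02² + 0.03² = 0.0289 + 0.2500 + 0.0004 + 0.0256 + 0.0100 + 0.0004 + 0.0009 = 0.3162
B_IV = 1 / 0.3162 = 3.1626
Σp_IIᵢ² = 0.24² + 0.14² + 0.06² + 0.09² + 0.20² + 0.09² + 0.18² = 0.0576 + 0.0196 + 0.0036 + 0.0081 + 0.0400 + 0.0081 + 0.0324 = 0.1694
B_II = 1 / 0.1694 = 5.9032
Ranking by B (broadest → narrowest): morphospecies II (5.90) > morphospecies IV (3.16) > morphospecies I (1.47)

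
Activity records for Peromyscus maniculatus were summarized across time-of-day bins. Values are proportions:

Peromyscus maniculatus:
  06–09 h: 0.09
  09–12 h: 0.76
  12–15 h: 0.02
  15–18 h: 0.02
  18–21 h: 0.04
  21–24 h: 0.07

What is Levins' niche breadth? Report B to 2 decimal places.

1.69

Σpᵢ² = 0.09² + 0.76² + 0.02² + 0.02² + 0.04² + 0.07² = 0.0081 + 0.5776 + 0.0004 + 0.0004 + 0.0016 + 0.0049 = 0.5930
B = 1 / 0.5930 = 1.6863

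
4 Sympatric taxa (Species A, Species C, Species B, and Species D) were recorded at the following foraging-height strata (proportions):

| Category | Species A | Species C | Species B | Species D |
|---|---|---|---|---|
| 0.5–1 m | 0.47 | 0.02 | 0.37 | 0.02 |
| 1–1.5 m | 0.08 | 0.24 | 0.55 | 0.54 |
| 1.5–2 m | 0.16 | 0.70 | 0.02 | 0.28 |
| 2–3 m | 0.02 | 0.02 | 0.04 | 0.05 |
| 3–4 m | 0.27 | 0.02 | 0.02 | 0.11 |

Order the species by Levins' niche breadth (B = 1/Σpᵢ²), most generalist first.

Σp_Aᵢ² = 0.47² + 0.08² + 0.16² + 0.02² + 0.27² = 0.2209 + 0.0064 + 0.0256 + 0.0004 + 0.0729 = 0.3262
B_A = 1 / 0.3262 = 3.0656
Σp_Cᵢ² = 0.02² + 0.24² + 0.70² + 0.02² + 0.02² = 0.0004 + 0.0576 + 0.4900 + 0.0004 + 0.0004 = 0.5488
B_C = 1 / 0.5488 = 1.8222
Σp_Bᵢ² = 0.37² + 0.55² + 0.02² + 0.04² + 0.02² = 0.1369 + 0.3025 + 0.0004 + 0.0016 + 0.0004 = 0.4418
B_B = 1 / 0.4418 = 2.2635
Σp_Dᵢ² = 0.02² + 0.54² + 0.28² + 0.05² + 0.11² = 0.0004 + 0.2916 + 0.0784 + 0.0025 + 0.0121 = 0.3850
B_D = 1 / 0.3850 = 2.5974
Ranking by B (broadest → narrowest): Species A (3.07) > Species D (2.60) > Species B (2.26) > Species C (1.82)

Species A > Species D > Species B > Species C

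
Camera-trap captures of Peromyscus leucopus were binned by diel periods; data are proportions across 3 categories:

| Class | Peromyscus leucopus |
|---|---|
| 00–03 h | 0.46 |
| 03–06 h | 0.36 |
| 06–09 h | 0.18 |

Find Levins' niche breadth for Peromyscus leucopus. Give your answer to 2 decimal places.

Σpᵢ² = 0.46² + 0.36² + 0.18² = 0.2116 + 0.1296 + 0.0324 = 0.3736
B = 1 / 0.3736 = 2.6767

2.68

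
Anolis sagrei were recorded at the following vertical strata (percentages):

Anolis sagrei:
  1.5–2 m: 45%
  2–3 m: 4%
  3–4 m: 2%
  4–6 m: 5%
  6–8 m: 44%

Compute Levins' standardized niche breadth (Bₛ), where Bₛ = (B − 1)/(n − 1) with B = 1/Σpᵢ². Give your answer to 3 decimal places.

0.374

Convert percentages to proportions (divide by 100).
Σpᵢ² = 0.45² + 0.04² + 0.02² + 0.05² + 0.44² = 0.2025 + 0.0016 + 0.0004 + 0.0025 + 0.1936 = 0.4006
B = 1 / 0.4006 = 2.49626
Bₛ = (B − 1)/(n − 1) = (2.49626 − 1)/(5 − 1) = 1.49626/4 = 0.37407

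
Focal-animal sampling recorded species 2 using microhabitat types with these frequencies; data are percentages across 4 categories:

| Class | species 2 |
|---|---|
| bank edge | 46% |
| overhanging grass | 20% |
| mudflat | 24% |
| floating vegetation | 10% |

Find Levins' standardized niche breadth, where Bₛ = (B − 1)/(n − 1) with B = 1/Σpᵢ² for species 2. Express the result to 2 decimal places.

0.71

Convert percentages to proportions (divide by 100).
Σpᵢ² = 0.46² + 0.20² + 0.24² + 0.10² = 0.2116 + 0.0400 + 0.0576 + 0.0100 = 0.3192
B = 1 / 0.3192 = 3.1328
Bₛ = (B − 1)/(n − 1) = (3.1328 − 1)/(4 − 1) = 2.1328/3 = 0.7109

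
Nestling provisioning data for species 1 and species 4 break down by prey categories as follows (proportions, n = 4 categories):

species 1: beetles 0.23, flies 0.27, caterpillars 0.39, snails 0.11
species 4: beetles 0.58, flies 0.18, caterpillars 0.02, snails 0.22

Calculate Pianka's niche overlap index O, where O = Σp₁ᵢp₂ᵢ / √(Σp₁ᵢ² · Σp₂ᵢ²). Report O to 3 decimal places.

0.615

Σ p₁ᵢp₂ᵢ = 0.1334 + 0.0486 + 0.0078 + 0.0242 = 0.2140
Σp_1ᵢ² = 0.23² + 0.27² + 0.39² + 0.11² = 0.0529 + 0.0729 + 0.1521 + 0.0121 = 0.2900
Σp_2ᵢ² = 0.58² + 0.18² + 0.02² + 0.22² = 0.3364 + 0.0324 + 0.0004 + 0.0484 = 0.4176
O = 0.2140 / √(0.2900 × 0.4176) = 0.2140 / 0.348000 = 0.61494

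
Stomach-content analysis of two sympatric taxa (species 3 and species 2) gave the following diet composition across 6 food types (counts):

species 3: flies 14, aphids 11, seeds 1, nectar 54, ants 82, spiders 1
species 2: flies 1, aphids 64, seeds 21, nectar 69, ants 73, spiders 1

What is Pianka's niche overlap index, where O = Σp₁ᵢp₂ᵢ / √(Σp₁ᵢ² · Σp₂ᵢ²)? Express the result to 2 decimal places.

0.87

Proportions for species 3 (n=163): 14/163=0.0859, 11/163=0.0675, 1/163=0.0061, 54/163=0.3313, 82/163=0.5031, 1/163=0.0061
Proportions for species 2 (n=229): 1/229=0.0044, 64/229=0.2795, 21/229=0.0917, 69/229=0.3013, 73/229=0.3188, 1/229=0.0044
Σ p₁ᵢp₂ᵢ = 0.000378 + 0.018866 + 0.000559 + 0.099821 + 0.160388 + 0.000027 = 0.280039
Σp_1ᵢ² = 0.0859² + 0.0675² + 0.0061² + 0.3313² + 0.5031² + 0.0061² = 0.007379 + 0.004556 + 0.000037 + 0.109760 + 0.253110 + 0.000037 = 0.374879
Σp_2ᵢ² = 0.0044² + 0.2795² + 0.0917² + 0.3013² + 0.3188² + 0.0044² = 0.000019 + 0.078120 + 0.008409 + 0.090782 + 0.101633 + 0.000019 = 0.278982
O = 0.280039 / √(0.374879 × 0.278982) = 0.280039 / 0.3233953 = 0.8659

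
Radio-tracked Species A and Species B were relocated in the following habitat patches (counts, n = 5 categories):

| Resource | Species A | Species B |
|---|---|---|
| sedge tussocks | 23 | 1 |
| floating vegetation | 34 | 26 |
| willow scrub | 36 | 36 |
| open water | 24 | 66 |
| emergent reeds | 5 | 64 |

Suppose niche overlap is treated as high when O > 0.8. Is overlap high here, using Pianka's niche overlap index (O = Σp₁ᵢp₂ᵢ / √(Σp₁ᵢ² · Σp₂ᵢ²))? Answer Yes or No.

No

Proportions for Species A (n=122): 23/122=0.1885, 34/122=0.2787, 36/122=0.2951, 24/122=0.1967, 5/122=0.0410
Proportions for Species B (n=193): 1/193=0.0052, 26/193=0.1347, 36/193=0.1865, 66/193=0.3420, 64/193=0.3316
Σ p₁ᵢp₂ᵢ = 0.000980 + 0.037541 + 0.055036 + 0.067271 + 0.013596 = 0.174424
Σp_1ᵢ² = 0.1885² + 0.2787² + 0.2951² + 0.1967² + 0.0410² = 0.035532 + 0.077674 + 0.087084 + 0.038691 + 0.001681 = 0.240662
Σp_2ᵢ² = 0.0052² + 0.1347² + 0.1865² + 0.3420² + 0.3316² = 0.000027 + 0.018144 + 0.034782 + 0.116964 + 0.109959 = 0.279876
O = 0.174424 / √(0.240662 × 0.279876) = 0.174424 / 0.2595294 = 0.6721
O = 0.6721 < 0.8 → No.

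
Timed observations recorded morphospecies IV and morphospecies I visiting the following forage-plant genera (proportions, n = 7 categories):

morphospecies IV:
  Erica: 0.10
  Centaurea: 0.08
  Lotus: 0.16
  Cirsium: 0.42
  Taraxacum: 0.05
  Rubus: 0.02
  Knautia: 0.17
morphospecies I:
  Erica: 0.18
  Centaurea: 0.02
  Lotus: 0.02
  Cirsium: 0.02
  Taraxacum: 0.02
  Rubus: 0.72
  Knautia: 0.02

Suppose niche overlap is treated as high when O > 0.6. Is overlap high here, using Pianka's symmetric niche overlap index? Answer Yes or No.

Σ p₁ᵢp₂ᵢ = 0.0180 + 0.0016 + 0.0032 + 0.0084 + 0.0010 + 0.0144 + 0.0034 = 0.0500
Σp_1ᵢ² = 0.10² + 0.08² + 0.16² + 0.42² + 0.05² + 0.02² + 0.17² = 0.0100 + 0.0064 + 0.0256 + 0.1764 + 0.0025 + 0.0004 + 0.0289 = 0.2502
Σp_2ᵢ² = 0.18² + 0.02² + 0.02² + 0.02² + 0.02² + 0.72² + 0.02² = 0.0324 + 0.0004 + 0.0004 + 0.0004 + 0.0004 + 0.5184 + 0.0004 = 0.5528
O = 0.0500 / √(0.2502 × 0.5528) = 0.0500 / 0.37190 = 0.1344
O = 0.1344 < 0.6 → No.

No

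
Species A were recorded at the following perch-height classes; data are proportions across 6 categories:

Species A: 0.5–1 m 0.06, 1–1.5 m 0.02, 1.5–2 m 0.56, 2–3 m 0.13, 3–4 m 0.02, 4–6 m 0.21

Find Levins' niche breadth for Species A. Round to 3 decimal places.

Σpᵢ² = 0.06² + 0.02² + 0.56² + 0.13² + 0.02² + 0.21² = 0.0036 + 0.0004 + 0.3136 + 0.0169 + 0.0004 + 0.0441 = 0.3790
B = 1 / 0.3790 = 2.63852

2.639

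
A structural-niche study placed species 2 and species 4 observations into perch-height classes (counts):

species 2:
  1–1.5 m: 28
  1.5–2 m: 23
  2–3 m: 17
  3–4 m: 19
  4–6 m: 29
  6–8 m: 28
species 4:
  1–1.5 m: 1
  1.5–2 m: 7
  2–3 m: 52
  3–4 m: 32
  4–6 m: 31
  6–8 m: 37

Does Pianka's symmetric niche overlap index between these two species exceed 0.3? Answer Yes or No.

Proportions for species 2 (n=144): 28/144=0.1944, 23/144=0.1597, 17/144=0.1181, 19/144=0.1319, 29/144=0.2014, 28/144=0.1944
Proportions for species 4 (n=160): 1/160=0.0063, 7/160=0.0438, 52/160=0.3250, 32/160=0.2000, 31/160=0.1938, 37/160=0.2313
Σ p₁ᵢp₂ᵢ = 0.001225 + 0.006995 + 0.038383 + 0.026380 + 0.039031 + 0.044965 = 0.156979
Σp_1ᵢ² = 0.1944² + 0.1597² + 0.1181² + 0.1319² + 0.2014² + 0.1944² = 0.037791 + 0.025504 + 0.013948 + 0.017398 + 0.040562 + 0.037791 = 0.172994
Σp_2ᵢ² = 0.0063² + 0.0438² + 0.3250² + 0.2000² + 0.1938² + 0.2313² = 0.000040 + 0.001918 + 0.105625 + 0.040000 + 0.037558 + 0.053500 = 0.238641
O = 0.156979 / √(0.172994 × 0.238641) = 0.156979 / 0.2031833 = 0.7726
O = 0.7726 > 0.3 → Yes.

Yes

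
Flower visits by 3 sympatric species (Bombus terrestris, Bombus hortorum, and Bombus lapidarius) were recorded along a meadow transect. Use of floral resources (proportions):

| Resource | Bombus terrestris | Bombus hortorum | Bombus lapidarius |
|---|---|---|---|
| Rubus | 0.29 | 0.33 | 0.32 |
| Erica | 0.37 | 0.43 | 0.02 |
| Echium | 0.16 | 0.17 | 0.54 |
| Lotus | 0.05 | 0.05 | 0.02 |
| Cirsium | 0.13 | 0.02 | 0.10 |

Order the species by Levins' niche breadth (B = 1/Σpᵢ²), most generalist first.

Bombus terrestris > Bombus hortorum > Bombus lapidarius

Σp_terrᵢ² = 0.29² + 0.37² + 0.16² + 0.05² + 0.13² = 0.0841 + 0.1369 + 0.0256 + 0.0025 + 0.0169 = 0.2660
B_terr = 1 / 0.2660 = 3.7594
Σp_hortᵢ² = 0.33² + 0.43² + 0.17² + 0.05² + 0.02² = 0.1089 + 0.1849 + 0.0289 + 0.0025 + 0.0004 = 0.3256
B_hort = 1 / 0.3256 = 3.0713
Σp_lapiᵢ² = 0.32² + 0.02² + 0.54² + 0.02² + 0.10² = 0.1024 + 0.0004 + 0.2916 + 0.0004 + 0.0100 = 0.4048
B_lapi = 1 / 0.4048 = 2.4704
Ranking by B (broadest → narrowest): Bombus terrestris (3.76) > Bombus hortorum (3.07) > Bombus lapidarius (2.47)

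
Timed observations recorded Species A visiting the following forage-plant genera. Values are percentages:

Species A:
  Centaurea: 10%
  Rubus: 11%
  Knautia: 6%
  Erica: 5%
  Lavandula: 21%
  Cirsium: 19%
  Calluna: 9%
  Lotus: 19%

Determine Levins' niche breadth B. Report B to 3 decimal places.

6.553

Convert percentages to proportions (divide by 100).
Σpᵢ² = 0.10² + 0.11² + 0.06² + 0.05² + 0.21² + 0.19² + 0.09² + 0.19² = 0.0100 + 0.0121 + 0.0036 + 0.0025 + 0.0441 + 0.0361 + 0.0081 + 0.0361 = 0.1526
B = 1 / 0.1526 = 6.55308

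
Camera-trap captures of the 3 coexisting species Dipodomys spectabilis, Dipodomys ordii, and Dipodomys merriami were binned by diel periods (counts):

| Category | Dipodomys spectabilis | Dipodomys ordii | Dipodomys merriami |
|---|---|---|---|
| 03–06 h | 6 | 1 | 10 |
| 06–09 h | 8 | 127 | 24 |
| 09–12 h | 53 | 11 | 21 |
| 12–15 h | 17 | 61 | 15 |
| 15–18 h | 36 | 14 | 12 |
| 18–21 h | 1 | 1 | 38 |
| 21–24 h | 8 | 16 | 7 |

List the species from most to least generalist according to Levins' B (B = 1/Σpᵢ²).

Proportions for Dipodomys spectabilis (n=129): 6/129=0.0465, 8/129=0.0620, 53/129=0.4109, 17/129=0.1318, 36/129=0.2791, 1/129=0.0078, 8/129=0.0620
Proportions for Dipodomys ordii (n=231): 1/231=0.0043, 127/231=0.5498, 11/231=0.0476, 61/231=0.2641, 14/231=0.0606, 1/231=0.0043, 16/231=0.0693
Proportions for Dipodomys merriami (n=127): 10/127=0.0787, 24/127=0.1890, 21/127=0.1654, 15/127=0.1181, 12/127=0.0945, 38/127=0.2992, 7/127=0.0551
Σp_specᵢ² = 0.0465² + 0.0620² + 0.4109² + 0.1318² + 0.2791² + 0.0078² + 0.0620² = 0.002162 + 0.003844 + 0.168839 + 0.017371 + 0.077897 + 0.000061 + 0.003844 = 0.274018
B_spec = 1 / 0.274018 = 3.6494
Σp_ordiᵢ² = 0.0043² + 0.5498² + 0.0476² + 0.2641² + 0.0606² + 0.0043² + 0.0693² = 0.000018 + 0.302280 + 0.002266 + 0.069749 + 0.003672 + 0.000018 + 0.004802 = 0.382805
B_ordi = 1 / 0.382805 = 2.6123
Σp_merrᵢ² = 0.0787² + 0.1890² + 0.1654² + 0.1181² + 0.0945² + 0.2992² + 0.0551² = 0.006194 + 0.035721 + 0.027357 + 0.013948 + 0.008930 + 0.089521 + 0.003036 = 0.184707
B_merr = 1 / 0.184707 = 5.4140
Ranking by B (broadest → narrowest): Dipodomys merriami (5.41) > Dipodomys spectabilis (3.65) > Dipodomys ordii (2.61)

Dipodomys merriami > Dipodomys spectabilis > Dipodomys ordii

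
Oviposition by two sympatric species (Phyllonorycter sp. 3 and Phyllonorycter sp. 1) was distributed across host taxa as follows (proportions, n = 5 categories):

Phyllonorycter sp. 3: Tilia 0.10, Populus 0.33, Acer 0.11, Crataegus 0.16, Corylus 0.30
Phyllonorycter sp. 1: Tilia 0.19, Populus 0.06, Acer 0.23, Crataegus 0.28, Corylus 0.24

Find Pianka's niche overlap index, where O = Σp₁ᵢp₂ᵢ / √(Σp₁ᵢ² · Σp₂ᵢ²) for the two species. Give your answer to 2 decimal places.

0.76

Σ p₁ᵢp₂ᵢ = 0.0190 + 0.0198 + 0.0253 + 0.0448 + 0.0720 = 0.1809
Σp_1ᵢ² = 0.10² + 0.33² + 0.11² + 0.16² + 0.30² = 0.0100 + 0.1089 + 0.0121 + 0.0256 + 0.0900 = 0.2466
Σp_2ᵢ² = 0.19² + 0.06² + 0.23² + 0.28² + 0.24² = 0.0361 + 0.0036 + 0.0529 + 0.0784 + 0.0576 = 0.2286
O = 0.1809 / √(0.2466 × 0.2286) = 0.1809 / 0.23743 = 0.7619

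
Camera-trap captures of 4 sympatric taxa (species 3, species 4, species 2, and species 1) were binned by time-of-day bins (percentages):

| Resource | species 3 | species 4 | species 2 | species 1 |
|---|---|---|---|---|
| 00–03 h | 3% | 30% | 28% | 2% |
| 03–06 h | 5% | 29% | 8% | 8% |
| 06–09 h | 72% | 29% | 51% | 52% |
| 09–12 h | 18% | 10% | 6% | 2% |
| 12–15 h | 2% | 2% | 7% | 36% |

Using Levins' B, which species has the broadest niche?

species 4

Convert percentages to proportions (divide by 100).
Σp_3ᵢ² = 0.03² + 0.05² + 0.72² + 0.18² + 0.02² = 0.0009 + 0.0025 + 0.5184 + 0.0324 + 0.0004 = 0.5546
B_3 = 1 / 0.5546 = 1.8031
Σp_4ᵢ² = 0.30² + 0.29² + 0.29² + 0.10² + 0.02² = 0.0900 + 0.0841 + 0.0841 + 0.0100 + 0.0004 = 0.2686
B_4 = 1 / 0.2686 = 3.7230
Σp_2ᵢ² = 0.28² + 0.08² + 0.51² + 0.06² + 0.07² = 0.0784 + 0.0064 + 0.2601 + 0.0036 + 0.0049 = 0.3534
B_2 = 1 / 0.3534 = 2.8297
Σp_1ᵢ² = 0.02² + 0.08² + 0.52² + 0.02² + 0.36² = 0.0004 + 0.0064 + 0.2704 + 0.0004 + 0.1296 = 0.4072
B_1 = 1 / 0.4072 = 2.4558
Highest B → broadest niche (most generalist): species 4 (B = 3.72).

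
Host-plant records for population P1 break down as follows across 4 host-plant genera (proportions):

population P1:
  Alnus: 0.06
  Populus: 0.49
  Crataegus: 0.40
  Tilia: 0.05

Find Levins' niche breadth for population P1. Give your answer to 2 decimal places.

2.46

Σpᵢ² = 0.06² + 0.49² + 0.40² + 0.05² = 0.0036 + 0.2401 + 0.1600 + 0.0025 = 0.4062
B = 1 / 0.4062 = 2.4618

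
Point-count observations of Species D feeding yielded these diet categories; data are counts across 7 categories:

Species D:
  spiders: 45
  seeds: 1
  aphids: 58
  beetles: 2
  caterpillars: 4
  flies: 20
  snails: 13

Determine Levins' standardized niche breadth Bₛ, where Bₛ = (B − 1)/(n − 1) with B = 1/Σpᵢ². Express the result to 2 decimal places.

Proportions for Species D (n=143): 45/143=0.3147, 1/143=0.0070, 58/143=0.4056, 2/143=0.0140, 4/143=0.0280, 20/143=0.1399, 13/143=0.0909
Σpᵢ² = 0.3147² + 0.0070² + 0.4056² + 0.0140² + 0.0280² + 0.1399² + 0.0909² = 0.099036 + 0.000049 + 0.164511 + 0.000196 + 0.000784 + 0.019572 + 0.008263 = 0.292411
B = 1 / 0.292411 = 3.4198
Bₛ = (B − 1)/(n − 1) = (3.4198 − 1)/(7 − 1) = 2.4198/6 = 0.4033

0.40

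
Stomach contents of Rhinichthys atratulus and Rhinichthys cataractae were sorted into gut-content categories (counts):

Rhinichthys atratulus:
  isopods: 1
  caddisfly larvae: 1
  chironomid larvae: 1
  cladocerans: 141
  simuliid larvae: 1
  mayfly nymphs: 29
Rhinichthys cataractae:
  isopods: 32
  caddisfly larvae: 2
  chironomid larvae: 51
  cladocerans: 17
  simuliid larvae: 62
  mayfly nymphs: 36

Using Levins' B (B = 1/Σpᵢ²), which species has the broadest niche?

Proportions for Rhinichthys atratulus (n=174): 1/174=0.0057, 1/174=0.0057, 1/174=0.0057, 141/174=0.8103, 1/174=0.0057, 29/174=0.1667
Proportions for Rhinichthys cataractae (n=200): 32/200=0.1600, 2/200=0.0100, 51/200=0.2550, 17/200=0.0850, 62/200=0.3100, 36/200=0.1800
Σp_atraᵢ² = 0.0057² + 0.0057² + 0.0057² + 0.8103² + 0.0057² + 0.1667² = 0.000032 + 0.000032 + 0.000032 + 0.656586 + 0.000032 + 0.027789 = 0.684503
B_atra = 1 / 0.684503 = 1.4609
Σp_cataᵢ² = 0.1600² + 0.0100² + 0.2550² + 0.0850² + 0.3100² + 0.1800² = 0.025600 + 0.000100 + 0.065025 + 0.007225 + 0.096100 + 0.032400 = 0.226450
B_cata = 1 / 0.226450 = 4.4160
Highest B → broadest niche (most generalist): Rhinichthys cataractae (B = 4.42).

Rhinichthys cataractae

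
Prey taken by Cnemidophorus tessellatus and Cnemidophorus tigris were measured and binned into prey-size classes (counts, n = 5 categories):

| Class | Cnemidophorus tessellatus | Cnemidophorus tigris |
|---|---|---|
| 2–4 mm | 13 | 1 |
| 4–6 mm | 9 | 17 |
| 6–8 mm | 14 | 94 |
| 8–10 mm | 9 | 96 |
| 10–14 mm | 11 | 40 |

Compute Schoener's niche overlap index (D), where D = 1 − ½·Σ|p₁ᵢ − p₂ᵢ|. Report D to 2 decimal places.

Proportions for Cnemidophorus tessellatus (n=56): 13/56=0.2321, 9/56=0.1607, 14/56=0.2500, 9/56=0.1607, 11/56=0.1964
Proportions for Cnemidophorus tigris (n=248): 1/248=0.0040, 17/248=0.0685, 94/248=0.3790, 96/248=0.3871, 40/248=0.1613
Σ|p₁ᵢ − p₂ᵢ| = 0.2281 + 0.0922 + 0.1290 + 0.2264 + 0.0351 = 0.7108
D = 1 − ½ × 0.7108 = 1 − 0.35540 = 0.64460

0.64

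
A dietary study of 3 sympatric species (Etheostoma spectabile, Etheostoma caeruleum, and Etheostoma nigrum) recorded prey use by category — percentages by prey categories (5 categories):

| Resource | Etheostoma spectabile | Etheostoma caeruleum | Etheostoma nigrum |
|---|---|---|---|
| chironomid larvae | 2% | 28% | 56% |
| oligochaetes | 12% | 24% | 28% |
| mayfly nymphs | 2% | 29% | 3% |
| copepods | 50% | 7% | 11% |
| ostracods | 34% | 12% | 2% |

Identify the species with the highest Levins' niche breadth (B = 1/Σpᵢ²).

Etheostoma caeruleum

Convert percentages to proportions (divide by 100).
Σp_specᵢ² = 0.02² + 0.12² + 0.02² + 0.50² + 0.34² = 0.0004 + 0.0144 + 0.0004 + 0.2500 + 0.1156 = 0.3808
B_spec = 1 / 0.3808 = 2.6261
Σp_caerᵢ² = 0.28² + 0.24² + 0.29² + 0.07² + 0.12² = 0.0784 + 0.0576 + 0.0841 + 0.0049 + 0.0144 = 0.2394
B_caer = 1 / 0.2394 = 4.1771
Σp_nigrᵢ² = 0.56² + 0.28² + 0.03² + 0.11² + 0.02² = 0.3136 + 0.0784 + 0.0009 + 0.0121 + 0.0004 = 0.4054
B_nigr = 1 / 0.4054 = 2.4667
Highest B → broadest niche (most generalist): Etheostoma caeruleum (B = 4.18).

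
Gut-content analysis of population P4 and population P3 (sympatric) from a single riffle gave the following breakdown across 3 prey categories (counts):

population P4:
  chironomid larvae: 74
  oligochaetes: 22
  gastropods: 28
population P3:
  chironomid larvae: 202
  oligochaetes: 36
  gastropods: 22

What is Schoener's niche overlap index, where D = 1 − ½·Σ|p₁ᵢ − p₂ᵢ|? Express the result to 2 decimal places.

0.82

Proportions for population P4 (n=124): 74/124=0.5968, 22/124=0.1774, 28/124=0.2258
Proportions for population P3 (n=260): 202/260=0.7769, 36/260=0.1385, 22/260=0.0846
Σ|p₁ᵢ − p₂ᵢ| = 0.1801 + 0.0389 + 0.1412 = 0.3602
D = 1 − ½ × 0.3602 = 1 − 0.18010 = 0.81990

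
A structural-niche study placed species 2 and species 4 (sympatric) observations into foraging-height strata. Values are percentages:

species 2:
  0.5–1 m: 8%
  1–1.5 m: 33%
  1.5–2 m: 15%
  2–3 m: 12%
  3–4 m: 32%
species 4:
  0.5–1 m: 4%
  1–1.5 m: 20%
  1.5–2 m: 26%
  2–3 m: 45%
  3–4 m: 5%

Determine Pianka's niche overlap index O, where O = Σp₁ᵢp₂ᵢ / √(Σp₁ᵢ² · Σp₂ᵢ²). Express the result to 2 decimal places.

Convert percentages to proportions (divide by 100).
Σ p₁ᵢp₂ᵢ = 0.0032 + 0.0660 + 0.0390 + 0.0540 + 0.0160 = 0.1782
Σp_1ᵢ² = 0.08² + 0.33² + 0.15² + 0.12² + 0.32² = 0.0064 + 0.1089 + 0.0225 + 0.0144 + 0.1024 = 0.2546
Σp_2ᵢ² = 0.04² + 0.20² + 0.26² + 0.45² + 0.05² = 0.0016 + 0.0400 + 0.0676 + 0.2025 + 0.0025 = 0.3142
O = 0.1782 / √(0.2546 × 0.3142) = 0.1782 / 0.28283 = 0.6301

0.63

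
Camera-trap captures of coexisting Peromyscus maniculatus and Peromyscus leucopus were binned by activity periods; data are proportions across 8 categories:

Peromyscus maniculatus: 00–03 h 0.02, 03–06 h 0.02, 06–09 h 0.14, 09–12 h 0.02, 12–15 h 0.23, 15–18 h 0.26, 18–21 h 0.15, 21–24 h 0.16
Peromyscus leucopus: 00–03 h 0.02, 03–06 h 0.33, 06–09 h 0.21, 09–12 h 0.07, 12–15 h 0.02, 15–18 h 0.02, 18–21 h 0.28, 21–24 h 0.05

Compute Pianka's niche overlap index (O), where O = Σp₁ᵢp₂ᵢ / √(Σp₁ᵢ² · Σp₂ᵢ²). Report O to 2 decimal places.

0.46

Σ p₁ᵢp₂ᵢ = 0.0004 + 0.0066 + 0.0294 + 0.0014 + 0.0046 + 0.0052 + 0.0420 + 0.0080 = 0.0976
Σp_1ᵢ² = 0.02² + 0.02² + 0.14² + 0.02² + 0.23² + 0.26² + 0.15² + 0.16² = 0.0004 + 0.0004 + 0.0196 + 0.0004 + 0.0529 + 0.0676 + 0.0225 + 0.0256 = 0.1894
Σp_2ᵢ² = 0.02² + 0.33² + 0.21² + 0.07² + 0.02² + 0.02² + 0.28² + 0.05² = 0.0004 + 0.1089 + 0.0441 + 0.0049 + 0.0004 + 0.0004 + 0.0784 + 0.0025 = 0.2400
O = 0.0976 / √(0.1894 × 0.2400) = 0.0976 / 0.21320 = 0.4578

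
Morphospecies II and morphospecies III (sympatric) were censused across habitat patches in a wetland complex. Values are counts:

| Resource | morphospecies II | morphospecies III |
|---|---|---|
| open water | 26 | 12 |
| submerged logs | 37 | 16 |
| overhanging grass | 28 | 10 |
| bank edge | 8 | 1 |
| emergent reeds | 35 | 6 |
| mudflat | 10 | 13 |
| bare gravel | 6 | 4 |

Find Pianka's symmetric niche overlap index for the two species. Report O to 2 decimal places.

Proportions for morphospecies II (n=150): 26/150=0.1733, 37/150=0.2467, 28/150=0.1867, 8/150=0.0533, 35/150=0.2333, 10/150=0.0667, 6/150=0.0400
Proportions for morphospecies III (n=62): 12/62=0.1935, 16/62=0.2581, 10/62=0.1613, 1/62=0.0161, 6/62=0.0968, 13/62=0.2097, 4/62=0.0645
Σ p₁ᵢp₂ᵢ = 0.033534 + 0.063673 + 0.030115 + 0.000858 + 0.022583 + 0.013987 + 0.002580 = 0.167330
Σp_1ᵢ² = 0.1733² + 0.2467² + 0.1867² + 0.0533² + 0.2333² + 0.0667² + 0.0400² = 0.030033 + 0.060861 + 0.034857 + 0.002841 + 0.054429 + 0.004449 + 0.001600 = 0.189070
Σp_2ᵢ² = 0.1935² + 0.2581² + 0.1613² + 0.0161² + 0.0968² + 0.2097² + 0.0645² = 0.037442 + 0.066616 + 0.026018 + 0.000259 + 0.009370 + 0.043974 + 0.004160 = 0.187839
O = 0.167330 / √(0.189070 × 0.187839) = 0.167330 / 0.1884535 = 0.8879

0.89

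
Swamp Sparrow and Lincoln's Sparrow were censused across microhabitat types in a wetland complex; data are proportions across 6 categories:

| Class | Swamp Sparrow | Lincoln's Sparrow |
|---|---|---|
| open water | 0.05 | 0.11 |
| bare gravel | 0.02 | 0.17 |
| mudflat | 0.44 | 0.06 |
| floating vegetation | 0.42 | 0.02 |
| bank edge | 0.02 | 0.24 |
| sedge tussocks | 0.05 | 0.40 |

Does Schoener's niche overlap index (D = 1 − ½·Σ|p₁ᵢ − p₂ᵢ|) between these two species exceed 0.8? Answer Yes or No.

Σ|p₁ᵢ − p₂ᵢ| = 0.06 + 0.15 + 0.38 + 0.40 + 0.22 + 0.35 = 1.56
D = 1 − ½ × 1.56 = 1 − 0.780 = 0.2200
D = 0.2200 < 0.8 → No.

No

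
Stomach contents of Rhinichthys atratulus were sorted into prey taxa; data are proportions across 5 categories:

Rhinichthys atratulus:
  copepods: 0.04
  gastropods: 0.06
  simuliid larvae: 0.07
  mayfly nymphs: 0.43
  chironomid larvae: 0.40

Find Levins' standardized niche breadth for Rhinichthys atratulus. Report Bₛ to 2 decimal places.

0.45

Σpᵢ² = 0.04² + 0.06² + 0.07² + 0.43² + 0.40² = 0.0016 + 0.0036 + 0.0049 + 0.1849 + 0.1600 = 0.3550
B = 1 / 0.3550 = 2.8169
Bₛ = (B − 1)/(n − 1) = (2.8169 − 1)/(5 − 1) = 1.8169/4 = 0.4542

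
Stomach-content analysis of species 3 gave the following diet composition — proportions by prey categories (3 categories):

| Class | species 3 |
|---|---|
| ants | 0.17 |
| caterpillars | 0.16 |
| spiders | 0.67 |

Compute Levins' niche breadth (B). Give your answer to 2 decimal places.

1.99

Σpᵢ² = 0.17² + 0.16² + 0.67² = 0.0289 + 0.0256 + 0.4489 = 0.5034
B = 1 / 0.5034 = 1.9865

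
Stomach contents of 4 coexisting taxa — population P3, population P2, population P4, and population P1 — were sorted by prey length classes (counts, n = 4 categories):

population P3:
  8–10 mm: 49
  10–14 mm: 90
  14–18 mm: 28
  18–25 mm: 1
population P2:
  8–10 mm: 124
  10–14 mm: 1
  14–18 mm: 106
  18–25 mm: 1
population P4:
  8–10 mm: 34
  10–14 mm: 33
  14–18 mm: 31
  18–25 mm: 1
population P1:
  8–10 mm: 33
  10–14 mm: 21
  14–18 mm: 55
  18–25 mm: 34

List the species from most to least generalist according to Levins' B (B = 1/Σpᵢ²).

Proportions for population P3 (n=168): 49/168=0.2917, 90/168=0.5357, 28/168=0.1667, 1/168=0.0060
Proportions for population P2 (n=232): 124/232=0.5345, 1/232=0.0043, 106/232=0.4569, 1/232=0.0043
Proportions for population P4 (n=99): 34/99=0.3434, 33/99=0.3333, 31/99=0.3131, 1/99=0.0101
Proportions for population P1 (n=143): 33/143=0.2308, 21/143=0.1469, 55/143=0.3846, 34/143=0.2378
Σp_P3ᵢ² = 0.2917² + 0.5357² + 0.1667² + 0.0060² = 0.085089 + 0.286974 + 0.027789 + 0.000036 = 0.399888
B_P3 = 1 / 0.399888 = 2.5007
Σp_P2ᵢ² = 0.5345² + 0.0043² + 0.4569² + 0.0043² = 0.285690 + 0.000018 + 0.208758 + 0.000018 = 0.494484
B_P2 = 1 / 0.494484 = 2.0223
Σp_P4ᵢ² = 0.3434² + 0.3333² + 0.3131² + 0.0101² = 0.117924 + 0.111089 + 0.098032 + 0.000102 = 0.327147
B_P4 = 1 / 0.327147 = 3.0567
Σp_P1ᵢ² = 0.2308² + 0.1469² + 0.3846² + 0.2378² = 0.053269 + 0.021580 + 0.147917 + 0.056549 = 0.279315
B_P1 = 1 / 0.279315 = 3.5802
Ranking by B (broadest → narrowest): population P1 (3.58) > population P4 (3.06) > population P3 (2.50) > population P2 (2.02)

population P1 > population P4 > population P3 > population P2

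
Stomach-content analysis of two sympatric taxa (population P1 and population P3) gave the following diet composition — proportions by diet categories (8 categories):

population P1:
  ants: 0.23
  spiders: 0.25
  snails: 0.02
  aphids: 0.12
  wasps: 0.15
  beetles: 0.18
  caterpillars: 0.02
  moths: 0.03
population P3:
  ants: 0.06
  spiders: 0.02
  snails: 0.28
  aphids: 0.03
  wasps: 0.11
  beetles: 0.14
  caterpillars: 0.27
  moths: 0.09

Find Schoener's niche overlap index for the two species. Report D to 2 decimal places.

0.43

Σ|p₁ᵢ − p₂ᵢ| = 0.17 + 0.23 + 0.26 + 0.09 + 0.04 + 0.04 + 0.25 + 0.06 = 1.14
D = 1 − ½ × 1.14 = 1 − 0.570 = 0.4300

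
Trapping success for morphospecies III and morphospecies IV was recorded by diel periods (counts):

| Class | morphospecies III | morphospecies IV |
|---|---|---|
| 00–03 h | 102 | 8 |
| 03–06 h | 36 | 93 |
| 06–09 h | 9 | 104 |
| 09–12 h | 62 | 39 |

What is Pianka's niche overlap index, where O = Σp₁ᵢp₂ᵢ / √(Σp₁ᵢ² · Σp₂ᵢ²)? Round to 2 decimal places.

0.41

Proportions for morphospecies III (n=209): 102/209=0.4880, 36/209=0.1722, 9/209=0.0431, 62/209=0.2967
Proportions for morphospecies IV (n=244): 8/244=0.0328, 93/244=0.3811, 104/244=0.4262, 39/244=0.1598
Σ p₁ᵢp₂ᵢ = 0.016006 + 0.065625 + 0.018369 + 0.047413 = 0.147413
Σp_1ᵢ² = 0.4880² + 0.1722² + 0.0431² + 0.2967² = 0.238144 + 0.029653 + 0.001858 + 0.088031 = 0.357686
Σp_2ᵢ² = 0.0328² + 0.3811² + 0.4262² + 0.1598² = 0.001076 + 0.145237 + 0.181646 + 0.025536 = 0.353495
O = 0.147413 / √(0.357686 × 0.353495) = 0.147413 / 0.3555843 = 0.4146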